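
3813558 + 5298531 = 9112089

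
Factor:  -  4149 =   -  3^2*461^1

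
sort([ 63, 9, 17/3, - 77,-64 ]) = [  -  77,-64  ,  17/3,9,  63] 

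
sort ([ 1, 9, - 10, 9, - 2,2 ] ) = [-10, - 2  ,  1,2, 9, 9 ]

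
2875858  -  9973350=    - 7097492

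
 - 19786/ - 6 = 9893/3 = 3297.67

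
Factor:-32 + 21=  - 11 = -11^1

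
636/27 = 212/9= 23.56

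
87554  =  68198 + 19356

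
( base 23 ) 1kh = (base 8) 1756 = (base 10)1006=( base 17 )383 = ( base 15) 471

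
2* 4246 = 8492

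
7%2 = 1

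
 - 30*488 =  - 14640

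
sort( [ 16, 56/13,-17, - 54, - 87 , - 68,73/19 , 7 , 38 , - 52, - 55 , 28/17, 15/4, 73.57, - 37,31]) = [ - 87, - 68, - 55,-54, - 52,  -  37, - 17, 28/17,15/4,73/19,56/13,7, 16, 31,  38 , 73.57]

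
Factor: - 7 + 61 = 54  =  2^1 * 3^3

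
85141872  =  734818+84407054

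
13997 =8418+5579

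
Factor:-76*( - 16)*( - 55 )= - 66880 = - 2^6*5^1*11^1*19^1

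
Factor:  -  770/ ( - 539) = 10/7 = 2^1* 5^1 * 7^( - 1) 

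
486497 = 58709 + 427788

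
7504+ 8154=15658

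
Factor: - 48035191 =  - 193^1*248887^1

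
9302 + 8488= 17790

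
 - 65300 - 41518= - 106818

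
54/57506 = 27/28753 = 0.00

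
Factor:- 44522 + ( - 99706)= -144228 = - 2^2*3^1*7^1 * 17^1*101^1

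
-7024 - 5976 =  -13000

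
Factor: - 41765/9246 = - 2^( - 1 )*3^( - 1 )* 5^1 * 23^( - 1)*67^( - 1 ) * 8353^1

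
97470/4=24367+ 1/2 = 24367.50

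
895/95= 179/19 = 9.42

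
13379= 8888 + 4491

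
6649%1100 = 49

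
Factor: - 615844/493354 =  - 2^1*19^( - 1) *29^1*5309^1*12983^(-1) = - 307922/246677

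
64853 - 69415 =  - 4562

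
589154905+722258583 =1311413488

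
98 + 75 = 173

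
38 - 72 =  - 34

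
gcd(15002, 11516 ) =2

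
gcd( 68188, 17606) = 2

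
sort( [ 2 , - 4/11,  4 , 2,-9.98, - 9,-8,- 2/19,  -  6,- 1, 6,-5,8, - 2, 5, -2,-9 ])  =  [ - 9.98, - 9, - 9 ,-8, - 6,-5,  -  2, - 2, - 1, - 4/11, - 2/19 , 2, 2, 4, 5, 6,8 ] 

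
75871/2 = 37935 + 1/2 = 37935.50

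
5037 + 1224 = 6261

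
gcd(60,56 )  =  4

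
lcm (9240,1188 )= 83160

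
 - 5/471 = -5/471 = - 0.01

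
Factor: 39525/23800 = 93/56  =  2^( - 3 )*3^1*7^ ( - 1 )*31^1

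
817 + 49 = 866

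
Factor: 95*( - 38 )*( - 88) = 2^4*5^1*11^1*19^2 = 317680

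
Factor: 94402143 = 3^2*11^2*23^1*3769^1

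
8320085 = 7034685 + 1285400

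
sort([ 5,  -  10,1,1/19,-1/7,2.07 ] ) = [-10 , - 1/7,1/19,1, 2.07,5 ]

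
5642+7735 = 13377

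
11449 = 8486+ 2963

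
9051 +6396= 15447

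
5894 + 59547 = 65441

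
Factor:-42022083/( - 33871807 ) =3^1 * 193^1 * 881^(-1)*38447^ ( - 1)*72577^1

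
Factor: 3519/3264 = 69/64 = 2^( - 6)*3^1*23^1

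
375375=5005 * 75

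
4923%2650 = 2273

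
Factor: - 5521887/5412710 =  - 2^ ( - 1 ) * 3^2*5^ (- 1 )*7^1*87649^1 * 541271^( - 1)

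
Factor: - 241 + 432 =191  =  191^1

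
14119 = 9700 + 4419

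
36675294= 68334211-31658917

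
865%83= 35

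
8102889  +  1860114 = 9963003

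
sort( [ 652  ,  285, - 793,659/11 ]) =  [ - 793, 659/11,285,652]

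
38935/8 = 38935/8 = 4866.88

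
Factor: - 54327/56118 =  - 2^( - 1)*7^1*13^1*47^( - 1 ) = - 91/94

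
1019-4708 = -3689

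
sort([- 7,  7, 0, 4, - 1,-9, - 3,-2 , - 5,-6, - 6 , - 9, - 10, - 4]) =[ - 10, - 9,  -  9, - 7, - 6,-6, - 5,- 4,-3, - 2,  -  1,  0, 4, 7] 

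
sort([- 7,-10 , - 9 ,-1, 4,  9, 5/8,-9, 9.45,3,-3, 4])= [ - 10, - 9,  -  9 , - 7,-3,  -  1,5/8, 3, 4, 4, 9,9.45 ]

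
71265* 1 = 71265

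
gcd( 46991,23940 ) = 7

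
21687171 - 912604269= - 890917098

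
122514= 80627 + 41887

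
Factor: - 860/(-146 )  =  2^1*5^1 * 43^1*73^(-1)  =  430/73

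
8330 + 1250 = 9580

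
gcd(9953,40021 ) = 1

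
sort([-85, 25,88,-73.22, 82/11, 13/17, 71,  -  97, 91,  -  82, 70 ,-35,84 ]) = [ -97, - 85, - 82,- 73.22, - 35,13/17,82/11,25, 70,71,84,  88, 91]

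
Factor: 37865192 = 2^3* 457^1*10357^1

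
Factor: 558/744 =3/4 = 2^( - 2) * 3^1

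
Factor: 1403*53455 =5^1*23^1*61^1*10691^1 = 74997365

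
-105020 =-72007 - 33013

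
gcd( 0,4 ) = 4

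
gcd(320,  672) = 32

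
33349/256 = 33349/256 = 130.27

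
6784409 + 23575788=30360197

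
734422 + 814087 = 1548509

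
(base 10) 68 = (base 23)2m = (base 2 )1000100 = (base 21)35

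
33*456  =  15048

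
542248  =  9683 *56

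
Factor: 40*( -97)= - 2^3*5^1*97^1 = - 3880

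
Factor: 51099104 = 2^5*7^1*157^1*1453^1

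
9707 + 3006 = 12713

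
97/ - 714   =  - 97/714 = - 0.14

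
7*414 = 2898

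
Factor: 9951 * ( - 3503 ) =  - 3^1 * 31^2  *  107^1* 113^1 = - 34858353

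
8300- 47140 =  - 38840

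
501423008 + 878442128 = 1379865136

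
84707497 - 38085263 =46622234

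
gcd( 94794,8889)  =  3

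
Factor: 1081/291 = 3^(- 1)*23^1*47^1*97^(-1)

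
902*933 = 841566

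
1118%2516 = 1118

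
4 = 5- 1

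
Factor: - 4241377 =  - 7^1*401^1*1511^1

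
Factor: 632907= 3^3*11^1*2131^1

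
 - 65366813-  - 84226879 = 18860066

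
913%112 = 17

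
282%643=282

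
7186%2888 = 1410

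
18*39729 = 715122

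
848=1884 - 1036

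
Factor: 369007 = 369007^1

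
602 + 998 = 1600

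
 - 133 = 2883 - 3016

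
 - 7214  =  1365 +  - 8579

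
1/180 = 1/180= 0.01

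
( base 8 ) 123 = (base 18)4b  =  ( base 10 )83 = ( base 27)32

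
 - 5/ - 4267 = 5/4267 = 0.00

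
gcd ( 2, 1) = 1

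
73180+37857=111037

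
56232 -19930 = 36302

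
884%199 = 88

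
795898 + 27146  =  823044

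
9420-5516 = 3904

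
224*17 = 3808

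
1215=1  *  1215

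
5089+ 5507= 10596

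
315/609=15/29 = 0.52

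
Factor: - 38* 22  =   - 2^2 * 11^1*19^1 = - 836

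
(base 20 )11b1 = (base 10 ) 8621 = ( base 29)a78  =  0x21ad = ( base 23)G6J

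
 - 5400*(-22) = 118800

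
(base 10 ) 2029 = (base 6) 13221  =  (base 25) 364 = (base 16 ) 7ED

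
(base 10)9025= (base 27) ca7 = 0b10001101000001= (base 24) FG1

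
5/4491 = 5/4491 = 0.00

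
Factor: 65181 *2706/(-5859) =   -  2^1*3^( - 1 )*7^(  -  1) * 11^1*31^( - 1)*41^1*21727^1  =  -19597754/651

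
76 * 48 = 3648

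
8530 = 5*1706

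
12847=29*443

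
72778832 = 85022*856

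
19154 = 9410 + 9744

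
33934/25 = 1357+9/25= 1357.36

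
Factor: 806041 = 806041^1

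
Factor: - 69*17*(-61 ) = 3^1*17^1*23^1*61^1= 71553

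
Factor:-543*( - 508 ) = 2^2 * 3^1* 127^1* 181^1 = 275844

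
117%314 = 117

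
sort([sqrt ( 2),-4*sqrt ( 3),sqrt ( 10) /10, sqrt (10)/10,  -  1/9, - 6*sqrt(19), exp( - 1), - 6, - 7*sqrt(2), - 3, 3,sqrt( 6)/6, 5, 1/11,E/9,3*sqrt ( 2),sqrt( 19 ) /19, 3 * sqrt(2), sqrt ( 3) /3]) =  [ - 6*sqrt( 19),  -  7*sqrt(2) , - 4*sqrt(3 ),-6,-3,-1/9, 1/11,sqrt( 19)/19, E/9, sqrt( 10)/10, sqrt( 10)/10,exp ( - 1), sqrt(6)/6,sqrt( 3 )/3,sqrt( 2),  3, 3*sqrt( 2), 3*sqrt(2 ), 5]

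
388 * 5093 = 1976084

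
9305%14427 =9305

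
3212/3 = 3212/3 = 1070.67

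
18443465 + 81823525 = 100266990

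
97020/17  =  97020/17 = 5707.06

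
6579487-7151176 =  - 571689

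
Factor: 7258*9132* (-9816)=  - 650605029696 = - 2^6 * 3^2*19^1*191^1 * 409^1*761^1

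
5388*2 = 10776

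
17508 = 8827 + 8681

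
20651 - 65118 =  - 44467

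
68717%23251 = 22215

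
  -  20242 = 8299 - 28541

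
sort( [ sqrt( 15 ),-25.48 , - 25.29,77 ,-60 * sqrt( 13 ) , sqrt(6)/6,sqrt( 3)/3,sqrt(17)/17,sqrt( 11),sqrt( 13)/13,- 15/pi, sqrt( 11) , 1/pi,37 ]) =[ - 60 * sqrt(13), - 25.48,-25.29, - 15/pi,  sqrt( 17)/17,sqrt( 13) /13, 1/pi,sqrt(6 )/6,sqrt(3) /3,sqrt( 11 ),sqrt(11) , sqrt(15),37, 77 ]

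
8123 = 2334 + 5789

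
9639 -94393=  - 84754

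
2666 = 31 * 86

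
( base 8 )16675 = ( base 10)7613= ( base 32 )7dt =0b1110110111101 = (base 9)11388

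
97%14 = 13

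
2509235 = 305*8227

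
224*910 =203840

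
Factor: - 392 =  -  2^3*7^2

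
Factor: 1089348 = 2^2*3^1*13^1  *  6983^1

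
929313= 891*1043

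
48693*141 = 6865713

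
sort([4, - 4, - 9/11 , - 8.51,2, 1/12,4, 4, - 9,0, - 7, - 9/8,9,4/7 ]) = [- 9, - 8.51, - 7, - 4, - 9/8, - 9/11,0,1/12,4/7,2, 4,  4,4,9] 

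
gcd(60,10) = 10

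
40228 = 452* 89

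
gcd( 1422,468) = 18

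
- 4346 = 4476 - 8822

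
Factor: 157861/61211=11^1*113^1*127^1*61211^( - 1) 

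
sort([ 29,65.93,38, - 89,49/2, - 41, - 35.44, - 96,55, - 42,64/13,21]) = [ - 96,- 89 , - 42, - 41, - 35.44,64/13,21,49/2, 29,38 , 55, 65.93 ]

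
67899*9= 611091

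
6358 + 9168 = 15526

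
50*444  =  22200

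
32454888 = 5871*5528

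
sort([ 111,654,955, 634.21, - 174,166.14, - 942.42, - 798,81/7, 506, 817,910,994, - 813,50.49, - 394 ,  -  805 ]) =[-942.42,- 813,  -  805, - 798 , - 394 ,- 174,  81/7, 50.49,111 , 166.14, 506 , 634.21,  654 , 817, 910,955,994 ]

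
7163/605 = 7163/605 = 11.84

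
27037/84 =27037/84 = 321.87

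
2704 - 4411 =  - 1707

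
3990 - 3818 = 172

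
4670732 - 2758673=1912059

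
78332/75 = 78332/75 = 1044.43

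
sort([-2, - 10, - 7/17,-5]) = [ - 10 , - 5, - 2,-7/17] 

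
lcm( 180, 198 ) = 1980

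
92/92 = 1 = 1.00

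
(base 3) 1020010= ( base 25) 1AJ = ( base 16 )37E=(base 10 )894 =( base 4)31332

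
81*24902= 2017062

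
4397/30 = 4397/30  =  146.57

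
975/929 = 1 + 46/929 = 1.05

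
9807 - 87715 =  - 77908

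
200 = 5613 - 5413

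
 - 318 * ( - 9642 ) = 3066156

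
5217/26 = 200+17/26   =  200.65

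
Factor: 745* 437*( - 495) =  - 161154675 = - 3^2*5^2*11^1*19^1 *23^1*149^1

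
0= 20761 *0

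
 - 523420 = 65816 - 589236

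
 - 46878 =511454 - 558332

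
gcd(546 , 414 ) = 6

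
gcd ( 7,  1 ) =1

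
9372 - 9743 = -371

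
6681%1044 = 417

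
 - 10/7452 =  -  1 + 3721/3726 = - 0.00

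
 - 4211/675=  - 4211/675 = - 6.24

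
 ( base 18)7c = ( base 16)8a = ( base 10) 138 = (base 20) 6i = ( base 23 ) 60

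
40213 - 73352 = -33139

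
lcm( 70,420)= 420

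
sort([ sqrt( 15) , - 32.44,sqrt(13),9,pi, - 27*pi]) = [- 27*pi,-32.44, pi,sqrt(13) , sqrt(15) , 9 ]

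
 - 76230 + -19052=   -  95282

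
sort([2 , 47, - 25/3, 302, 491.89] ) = [  -  25/3, 2,47,  302,491.89]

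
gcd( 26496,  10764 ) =828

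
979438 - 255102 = 724336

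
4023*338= 1359774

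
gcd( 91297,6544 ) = 1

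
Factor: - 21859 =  - 21859^1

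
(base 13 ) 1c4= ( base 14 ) 197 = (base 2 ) 101001001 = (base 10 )329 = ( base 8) 511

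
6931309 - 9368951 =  - 2437642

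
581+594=1175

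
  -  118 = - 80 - 38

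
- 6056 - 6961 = - 13017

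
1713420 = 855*2004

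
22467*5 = 112335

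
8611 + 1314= 9925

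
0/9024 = 0 = 0.00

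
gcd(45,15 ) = 15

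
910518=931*978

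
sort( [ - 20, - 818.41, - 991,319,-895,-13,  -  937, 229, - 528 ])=[-991, - 937, - 895 , - 818.41, - 528,- 20, - 13,229 , 319 ]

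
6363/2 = 3181 + 1/2 = 3181.50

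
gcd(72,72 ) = 72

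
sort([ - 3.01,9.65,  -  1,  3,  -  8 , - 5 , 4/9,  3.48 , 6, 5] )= [ - 8, - 5, - 3.01, - 1, 4/9, 3,3.48 , 5, 6 , 9.65 ]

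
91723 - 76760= 14963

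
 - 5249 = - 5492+243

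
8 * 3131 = 25048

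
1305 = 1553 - 248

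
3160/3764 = 790/941 = 0.84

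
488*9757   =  4761416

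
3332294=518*6433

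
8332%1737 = 1384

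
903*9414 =8500842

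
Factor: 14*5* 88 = 6160 = 2^4*5^1 * 7^1*11^1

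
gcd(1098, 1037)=61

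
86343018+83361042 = 169704060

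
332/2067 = 332/2067  =  0.16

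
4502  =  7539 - 3037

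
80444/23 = 80444/23 =3497.57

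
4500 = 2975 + 1525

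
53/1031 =53/1031 = 0.05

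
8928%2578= 1194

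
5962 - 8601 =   -  2639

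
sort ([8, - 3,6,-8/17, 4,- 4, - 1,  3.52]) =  [ - 4, - 3, - 1, - 8/17, 3.52,4, 6, 8]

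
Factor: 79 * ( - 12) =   -  2^2*3^1 * 79^1 = -948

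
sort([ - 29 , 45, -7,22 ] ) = [ - 29,  -  7, 22,  45]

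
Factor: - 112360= - 2^3 * 5^1*53^2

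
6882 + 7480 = 14362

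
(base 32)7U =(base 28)92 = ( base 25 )A4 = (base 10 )254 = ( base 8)376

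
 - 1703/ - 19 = 89 + 12/19=89.63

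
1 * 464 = 464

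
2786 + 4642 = 7428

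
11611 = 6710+4901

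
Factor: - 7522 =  -2^1* 3761^1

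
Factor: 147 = 3^1*7^2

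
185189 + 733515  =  918704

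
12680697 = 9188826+3491871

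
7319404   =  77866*94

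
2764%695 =679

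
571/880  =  571/880 = 0.65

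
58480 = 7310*8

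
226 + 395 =621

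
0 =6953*0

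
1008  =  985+23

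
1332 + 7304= 8636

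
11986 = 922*13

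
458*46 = 21068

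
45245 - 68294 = -23049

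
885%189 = 129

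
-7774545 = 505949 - 8280494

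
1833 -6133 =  - 4300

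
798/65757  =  266/21919 = 0.01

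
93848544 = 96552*972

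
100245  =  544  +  99701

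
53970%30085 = 23885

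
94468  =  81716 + 12752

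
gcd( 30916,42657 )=59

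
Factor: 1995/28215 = 7/99  =  3^ ( - 2)*7^1*11^(  -  1)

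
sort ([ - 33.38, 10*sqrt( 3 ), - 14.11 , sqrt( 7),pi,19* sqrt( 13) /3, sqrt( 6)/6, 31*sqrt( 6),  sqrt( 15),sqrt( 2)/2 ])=[ - 33.38, - 14.11 , sqrt(6 )/6,sqrt(2 ) /2,sqrt( 7 ), pi,sqrt( 15),10*sqrt(3 ),19*sqrt (13) /3,31*sqrt (6 )] 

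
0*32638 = 0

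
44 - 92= - 48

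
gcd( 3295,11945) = 5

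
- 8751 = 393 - 9144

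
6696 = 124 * 54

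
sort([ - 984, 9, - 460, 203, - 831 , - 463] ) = [-984, - 831, - 463, - 460,9,203 ] 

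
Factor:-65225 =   -  5^2*2609^1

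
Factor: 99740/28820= 11^( - 1)*131^( - 1 ) * 4987^1= 4987/1441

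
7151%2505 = 2141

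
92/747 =92/747 = 0.12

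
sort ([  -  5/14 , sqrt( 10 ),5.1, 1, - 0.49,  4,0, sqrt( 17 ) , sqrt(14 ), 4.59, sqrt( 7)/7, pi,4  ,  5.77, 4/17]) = [ - 0.49 , - 5/14, 0,4/17,sqrt( 7 )/7,1,  pi, sqrt( 10),sqrt( 14), 4, 4,sqrt( 17), 4.59, 5.1,5.77]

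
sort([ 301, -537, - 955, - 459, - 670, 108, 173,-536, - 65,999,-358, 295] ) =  [ - 955,- 670, - 537,-536, - 459,-358,-65, 108, 173,295, 301, 999] 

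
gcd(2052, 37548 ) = 36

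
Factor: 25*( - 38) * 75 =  - 2^1*3^1*5^4 * 19^1 = -71250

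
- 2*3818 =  - 7636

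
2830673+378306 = 3208979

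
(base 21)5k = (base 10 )125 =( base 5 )1000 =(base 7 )236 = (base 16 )7D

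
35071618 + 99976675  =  135048293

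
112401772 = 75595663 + 36806109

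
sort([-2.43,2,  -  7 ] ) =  [ - 7,- 2.43,2] 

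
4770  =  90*53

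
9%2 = 1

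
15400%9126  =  6274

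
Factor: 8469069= 3^1*7^1*403289^1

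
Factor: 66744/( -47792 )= -2^( - 1 ) * 3^4 * 29^( - 1 )  =  - 81/58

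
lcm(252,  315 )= 1260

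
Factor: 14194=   2^1*47^1*151^1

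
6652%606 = 592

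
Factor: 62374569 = 3^1 * 20791523^1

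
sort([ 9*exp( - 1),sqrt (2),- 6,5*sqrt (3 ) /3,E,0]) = [ - 6, 0,sqrt(2 ),E,5*sqrt( 3) /3, 9*exp (-1 )]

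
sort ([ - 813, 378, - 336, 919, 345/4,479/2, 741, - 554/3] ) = [ - 813, - 336,-554/3, 345/4, 479/2,378,741, 919]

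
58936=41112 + 17824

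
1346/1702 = 673/851=0.79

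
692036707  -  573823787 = 118212920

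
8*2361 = 18888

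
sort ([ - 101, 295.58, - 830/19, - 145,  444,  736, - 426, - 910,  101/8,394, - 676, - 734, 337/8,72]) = [  -  910, -734,-676,- 426  , - 145,-101,  -  830/19, 101/8,337/8 , 72,295.58, 394,  444, 736]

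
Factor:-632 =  - 2^3*79^1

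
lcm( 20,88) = 440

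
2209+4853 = 7062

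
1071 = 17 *63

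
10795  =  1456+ 9339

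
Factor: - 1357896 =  - 2^3*3^1*29^1*1951^1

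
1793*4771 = 8554403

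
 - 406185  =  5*( - 81237 )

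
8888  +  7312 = 16200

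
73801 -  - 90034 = 163835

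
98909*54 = 5341086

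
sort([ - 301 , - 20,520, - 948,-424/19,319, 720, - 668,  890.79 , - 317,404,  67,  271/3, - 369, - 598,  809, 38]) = [ - 948, - 668, - 598, - 369, - 317,  -  301, - 424/19, - 20, 38,67,  271/3,319,404 , 520 , 720,809,890.79]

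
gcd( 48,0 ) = 48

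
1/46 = 1/46 = 0.02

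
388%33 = 25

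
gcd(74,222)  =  74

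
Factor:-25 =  - 5^2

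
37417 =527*71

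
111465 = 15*7431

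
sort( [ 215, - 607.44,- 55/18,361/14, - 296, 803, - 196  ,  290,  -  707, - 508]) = [ - 707, - 607.44 , - 508, - 296,- 196, - 55/18,361/14,215,290 , 803]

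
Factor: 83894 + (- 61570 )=2^2*5581^1 = 22324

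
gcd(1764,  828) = 36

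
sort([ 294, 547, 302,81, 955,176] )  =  [ 81, 176,  294,302, 547,955]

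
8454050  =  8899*950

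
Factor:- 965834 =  - 2^1*482917^1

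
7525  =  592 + 6933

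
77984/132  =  19496/33=590.79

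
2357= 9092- 6735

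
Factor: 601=601^1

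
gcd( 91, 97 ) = 1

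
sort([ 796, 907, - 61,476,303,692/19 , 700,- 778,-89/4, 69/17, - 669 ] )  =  [  -  778, - 669, -61, -89/4,69/17, 692/19 , 303, 476,700,796, 907]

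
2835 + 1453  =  4288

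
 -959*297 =-284823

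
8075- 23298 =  - 15223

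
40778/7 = 40778/7 = 5825.43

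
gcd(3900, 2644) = 4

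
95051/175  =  95051/175=   543.15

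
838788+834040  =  1672828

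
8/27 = 8/27 = 0.30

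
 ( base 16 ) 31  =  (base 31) 1i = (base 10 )49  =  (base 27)1M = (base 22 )25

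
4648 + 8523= 13171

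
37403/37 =1010 +33/37=1010.89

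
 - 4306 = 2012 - 6318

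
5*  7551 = 37755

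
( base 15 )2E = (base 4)230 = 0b101100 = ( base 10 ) 44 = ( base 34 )1A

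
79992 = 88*909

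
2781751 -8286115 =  - 5504364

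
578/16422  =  17/483 = 0.04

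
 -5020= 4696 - 9716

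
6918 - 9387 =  - 2469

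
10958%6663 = 4295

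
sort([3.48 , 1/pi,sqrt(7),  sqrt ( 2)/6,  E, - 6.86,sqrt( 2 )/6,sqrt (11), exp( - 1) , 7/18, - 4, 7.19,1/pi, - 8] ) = [ - 8 ,- 6.86, - 4,sqrt( 2)/6,sqrt( 2 )/6, 1/pi,1/pi,exp( - 1),7/18,sqrt( 7 ),E, sqrt( 11 ),3.48 , 7.19] 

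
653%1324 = 653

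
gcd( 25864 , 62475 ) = 1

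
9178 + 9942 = 19120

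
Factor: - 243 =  - 3^5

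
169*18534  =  3132246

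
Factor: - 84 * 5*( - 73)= 30660= 2^2*3^1*5^1 * 7^1*73^1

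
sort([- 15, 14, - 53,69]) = [ - 53 , - 15,  14,69] 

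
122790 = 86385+36405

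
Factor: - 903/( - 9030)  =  2^(-1)*5^( - 1) = 1/10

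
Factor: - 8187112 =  - 2^3*1023389^1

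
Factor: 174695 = 5^1 * 34939^1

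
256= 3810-3554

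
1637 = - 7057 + 8694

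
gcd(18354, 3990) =798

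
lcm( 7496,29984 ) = 29984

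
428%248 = 180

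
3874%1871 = 132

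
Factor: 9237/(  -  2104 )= - 2^(- 3 ) * 3^1*263^(  -  1 )*3079^1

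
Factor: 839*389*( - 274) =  - 2^1*137^1*389^1*839^1 = - 89425654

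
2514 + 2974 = 5488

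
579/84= 193/28 = 6.89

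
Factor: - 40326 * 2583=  - 2^1 * 3^3 * 7^1 * 11^1*13^1*41^1 * 47^1 =- 104162058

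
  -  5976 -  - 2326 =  - 3650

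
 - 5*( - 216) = 1080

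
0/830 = 0 = 0.00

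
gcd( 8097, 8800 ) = 1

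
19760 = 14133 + 5627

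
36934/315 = 36934/315 = 117.25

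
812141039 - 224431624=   587709415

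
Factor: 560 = 2^4*5^1*7^1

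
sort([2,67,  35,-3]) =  [ - 3,2, 35, 67 ]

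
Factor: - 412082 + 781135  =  369053 = 17^2*1277^1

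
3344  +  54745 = 58089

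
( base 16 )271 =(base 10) 625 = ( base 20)1B5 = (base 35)hu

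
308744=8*38593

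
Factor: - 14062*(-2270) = 31920740= 2^2*5^1*79^1*89^1 * 227^1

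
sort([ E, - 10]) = [-10,E ] 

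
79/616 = 79/616= 0.13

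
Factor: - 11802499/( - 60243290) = 2^(-1)*5^( - 1 )*47^1*433^ ( - 1 )*13913^( - 1)*251117^1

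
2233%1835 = 398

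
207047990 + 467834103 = 674882093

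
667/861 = 667/861 = 0.77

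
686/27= 25 + 11/27 = 25.41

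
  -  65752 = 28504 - 94256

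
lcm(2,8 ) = 8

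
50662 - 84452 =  - 33790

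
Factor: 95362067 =95362067^1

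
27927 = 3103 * 9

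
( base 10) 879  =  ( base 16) 36f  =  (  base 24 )1CF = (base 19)285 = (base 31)SB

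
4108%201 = 88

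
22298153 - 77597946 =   -  55299793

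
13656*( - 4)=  - 54624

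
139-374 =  - 235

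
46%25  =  21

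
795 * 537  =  426915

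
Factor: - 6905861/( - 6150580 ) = 2^( - 2 )*5^ ( - 1)*1871^1*3691^1*307529^(-1 )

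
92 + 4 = 96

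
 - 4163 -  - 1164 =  - 2999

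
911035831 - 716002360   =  195033471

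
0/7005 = 0 = 0.00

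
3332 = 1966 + 1366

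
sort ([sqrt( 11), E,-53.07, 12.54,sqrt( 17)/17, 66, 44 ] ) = [ - 53.07, sqrt(17)/17, E,sqrt ( 11 ),  12.54, 44 , 66]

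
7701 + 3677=11378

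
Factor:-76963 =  - 76963^1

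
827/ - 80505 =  - 827/80505 = - 0.01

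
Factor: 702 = 2^1*3^3 * 13^1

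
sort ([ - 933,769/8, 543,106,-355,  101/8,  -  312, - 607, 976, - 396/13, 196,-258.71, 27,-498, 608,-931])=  [ - 933,-931, - 607, - 498, - 355, - 312,  -  258.71, - 396/13,101/8, 27, 769/8, 106,196, 543,608,976 ]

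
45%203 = 45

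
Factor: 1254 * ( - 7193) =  - 9020022 = - 2^1 * 3^1*11^1*19^1*7193^1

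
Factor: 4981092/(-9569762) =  - 2490546/4784881 = - 2^1 *3^1*31^( - 1)*443^1*937^1*154351^( - 1 )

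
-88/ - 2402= 44/1201 = 0.04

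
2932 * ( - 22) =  - 64504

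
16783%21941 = 16783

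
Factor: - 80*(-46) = 2^5*5^1*23^1 = 3680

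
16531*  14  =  231434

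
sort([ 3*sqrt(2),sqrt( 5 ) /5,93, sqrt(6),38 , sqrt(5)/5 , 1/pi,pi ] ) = [ 1/pi, sqrt( 5)/5, sqrt( 5)/5,sqrt( 6),pi,3*sqrt(2),38,93 ] 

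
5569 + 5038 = 10607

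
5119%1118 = 647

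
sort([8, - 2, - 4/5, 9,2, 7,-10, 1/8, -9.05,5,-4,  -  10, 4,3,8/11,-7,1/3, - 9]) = [ - 10,-10, - 9.05,-9 ,-7,-4,-2, - 4/5,1/8,1/3,8/11, 2,  3, 4,5,7,  8,9] 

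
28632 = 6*4772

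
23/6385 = 23/6385= 0.00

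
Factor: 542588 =2^2*135647^1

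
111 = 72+39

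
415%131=22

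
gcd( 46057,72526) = 1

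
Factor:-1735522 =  - 2^1*37^1*47^1*499^1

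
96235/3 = 32078 + 1/3=32078.33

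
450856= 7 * 64408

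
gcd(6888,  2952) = 984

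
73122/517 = 73122/517 = 141.44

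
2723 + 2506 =5229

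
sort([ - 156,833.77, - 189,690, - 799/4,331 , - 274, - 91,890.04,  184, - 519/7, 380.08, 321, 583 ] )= [ - 274,  -  799/4, - 189,- 156,- 91, - 519/7,184 , 321 , 331,  380.08,583, 690, 833.77, 890.04] 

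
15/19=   15/19 = 0.79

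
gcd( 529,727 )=1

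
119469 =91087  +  28382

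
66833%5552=209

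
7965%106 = 15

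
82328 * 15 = 1234920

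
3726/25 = 3726/25 = 149.04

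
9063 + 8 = 9071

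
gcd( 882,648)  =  18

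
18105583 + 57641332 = 75746915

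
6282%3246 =3036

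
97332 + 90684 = 188016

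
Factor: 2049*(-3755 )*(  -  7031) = 3^1* 5^1*79^1*89^1*683^1*751^1 = 54096478845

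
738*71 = 52398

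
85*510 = 43350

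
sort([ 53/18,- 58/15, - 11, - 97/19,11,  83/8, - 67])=[ - 67, - 11,-97/19, - 58/15,53/18 , 83/8, 11]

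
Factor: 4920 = 2^3*3^1 * 5^1*41^1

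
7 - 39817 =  - 39810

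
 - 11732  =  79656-91388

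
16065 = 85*189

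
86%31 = 24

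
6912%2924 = 1064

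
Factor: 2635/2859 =3^(- 1)*5^1*17^1 * 31^1*953^ ( - 1)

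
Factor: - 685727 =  - 7^1*97961^1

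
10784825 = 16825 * 641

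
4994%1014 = 938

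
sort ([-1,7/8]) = [-1,7/8]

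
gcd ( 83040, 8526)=6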